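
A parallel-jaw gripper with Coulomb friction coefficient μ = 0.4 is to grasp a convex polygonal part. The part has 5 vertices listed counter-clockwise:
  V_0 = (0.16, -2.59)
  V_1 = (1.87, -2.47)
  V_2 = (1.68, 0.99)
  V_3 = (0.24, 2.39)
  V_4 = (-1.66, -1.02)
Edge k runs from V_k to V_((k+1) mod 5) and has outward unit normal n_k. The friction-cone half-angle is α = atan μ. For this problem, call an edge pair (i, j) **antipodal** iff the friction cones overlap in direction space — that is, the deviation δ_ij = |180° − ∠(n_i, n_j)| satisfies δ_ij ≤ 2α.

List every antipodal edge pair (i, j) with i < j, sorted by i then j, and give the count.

α = atan 0.4 = 21.80°;  2α = 43.60°
n_0 = (+0.0700, -0.9975)
n_1 = (+0.9985, +0.0548)
n_2 = (+0.6971, +0.7170)
n_3 = (-0.8736, +0.4867)
n_4 = (-0.6532, -0.7572)
  (0,1): δ = 90.87°  ·
  (0,2): δ = 48.21°  ·
  (0,3): δ = 56.86°  ·
  (0,4): δ = 135.20°  ·
  (1,2): δ = 137.34°  ·
  (1,3): δ = 32.27°  ✓
  (1,4): δ = 46.07°  ·
  (2,3): δ = 74.93°  ·
  (2,4): δ = 3.41°  ✓
  (3,4): δ = 101.66°  ·
antipodal pairs: 2

count = 2; pairs: (1,3), (2,4)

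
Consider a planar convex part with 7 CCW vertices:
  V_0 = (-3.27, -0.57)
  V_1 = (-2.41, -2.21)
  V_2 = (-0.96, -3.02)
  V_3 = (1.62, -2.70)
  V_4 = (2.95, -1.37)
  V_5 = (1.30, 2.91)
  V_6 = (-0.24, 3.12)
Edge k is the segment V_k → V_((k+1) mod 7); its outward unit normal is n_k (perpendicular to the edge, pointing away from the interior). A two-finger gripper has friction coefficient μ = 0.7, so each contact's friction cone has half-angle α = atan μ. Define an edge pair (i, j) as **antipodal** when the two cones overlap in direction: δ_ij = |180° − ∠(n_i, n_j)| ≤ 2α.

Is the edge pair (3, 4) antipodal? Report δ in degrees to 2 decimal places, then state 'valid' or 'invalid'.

α = atan 0.7 = 34.99°;  2α = 69.98°
edge 3: e_3 = (+1.33, +1.33);  n_3 = (+0.7071, -0.7071)
edge 4: e_4 = (-1.65, +4.28);  n_4 = (+0.9331, +0.3597)
∠(n_3, n_4) = 66.08°
δ = |180° − 66.08°| = 113.92°
113.92° > 2α = 69.98°  →  invalid

δ = 113.92°, invalid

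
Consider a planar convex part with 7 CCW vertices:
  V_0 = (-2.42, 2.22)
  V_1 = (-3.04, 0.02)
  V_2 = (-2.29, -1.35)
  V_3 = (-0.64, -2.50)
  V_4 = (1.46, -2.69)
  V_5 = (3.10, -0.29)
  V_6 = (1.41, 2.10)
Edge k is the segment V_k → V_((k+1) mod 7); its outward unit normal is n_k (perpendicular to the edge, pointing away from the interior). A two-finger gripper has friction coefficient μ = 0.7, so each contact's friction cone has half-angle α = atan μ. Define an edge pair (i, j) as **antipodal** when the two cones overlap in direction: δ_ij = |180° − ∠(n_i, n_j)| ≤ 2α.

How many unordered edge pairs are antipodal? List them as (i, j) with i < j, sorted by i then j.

α = atan 0.7 = 34.99°;  2α = 69.98°
n_0 = (-0.9625, +0.2713)
n_1 = (-0.8772, -0.4802)
n_2 = (-0.5718, -0.8204)
n_3 = (-0.0901, -0.9959)
n_4 = (+0.8256, -0.5642)
n_5 = (+0.8165, +0.5774)
n_6 = (+0.0313, +0.9995)
  (0,1): δ = 135.56°  ·
  (0,2): δ = 109.14°  ·
  (0,3): δ = 79.43°  ·
  (0,4): δ = 18.61°  ✓
  (0,5): δ = 51.00°  ✓
  (0,6): δ = 103.94°  ·
  (1,2): δ = 153.57°  ·
  (1,3): δ = 123.87°  ·
  (1,4): δ = 63.04°  ✓
  (1,5): δ = 6.57°  ✓
  (1,6): δ = 59.51°  ✓
  (2,3): δ = 150.29°  ·
  (2,4): δ = 89.47°  ·
  (2,5): δ = 19.86°  ✓
  (2,6): δ = 33.08°  ✓
  (3,4): δ = 119.18°  ·
  (3,5): δ = 49.57°  ✓
  (3,6): δ = 3.38°  ✓
  (4,5): δ = 110.39°  ·
  (4,6): δ = 57.45°  ✓
  (5,6): δ = 127.06°  ·
antipodal pairs: 10

count = 10; pairs: (0,4), (0,5), (1,4), (1,5), (1,6), (2,5), (2,6), (3,5), (3,6), (4,6)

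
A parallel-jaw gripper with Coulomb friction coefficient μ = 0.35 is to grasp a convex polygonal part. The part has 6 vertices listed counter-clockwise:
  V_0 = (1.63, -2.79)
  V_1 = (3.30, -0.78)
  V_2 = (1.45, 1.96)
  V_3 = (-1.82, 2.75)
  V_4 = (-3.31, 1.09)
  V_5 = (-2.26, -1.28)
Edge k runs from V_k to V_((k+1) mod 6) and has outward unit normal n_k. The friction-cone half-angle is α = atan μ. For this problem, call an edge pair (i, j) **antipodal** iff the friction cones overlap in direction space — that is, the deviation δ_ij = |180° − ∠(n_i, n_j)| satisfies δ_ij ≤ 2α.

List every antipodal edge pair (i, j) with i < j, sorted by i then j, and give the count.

count = 4; pairs: (0,3), (1,4), (1,5), (2,5)

α = atan 0.35 = 19.29°;  2α = 38.58°
n_0 = (+0.7692, -0.6391)
n_1 = (+0.8288, +0.5596)
n_2 = (+0.2348, +0.9720)
n_3 = (-0.7442, +0.6680)
n_4 = (-0.9143, -0.4051)
n_5 = (-0.3619, -0.9322)
  (0,1): δ = 106.25°  ·
  (0,2): δ = 63.86°  ·
  (0,3): δ = 2.19°  ✓
  (0,4): δ = 63.62°  ·
  (0,5): δ = 108.51°  ·
  (1,2): δ = 137.61°  ·
  (1,3): δ = 75.94°  ·
  (1,4): δ = 10.13°  ✓
  (1,5): δ = 34.76°  ✓
  (2,3): δ = 118.33°  ·
  (2,4): δ = 52.52°  ·
  (2,5): δ = 7.63°  ✓
  (3,4): δ = 114.19°  ·
  (3,5): δ = 69.30°  ·
  (4,5): δ = 135.11°  ·
antipodal pairs: 4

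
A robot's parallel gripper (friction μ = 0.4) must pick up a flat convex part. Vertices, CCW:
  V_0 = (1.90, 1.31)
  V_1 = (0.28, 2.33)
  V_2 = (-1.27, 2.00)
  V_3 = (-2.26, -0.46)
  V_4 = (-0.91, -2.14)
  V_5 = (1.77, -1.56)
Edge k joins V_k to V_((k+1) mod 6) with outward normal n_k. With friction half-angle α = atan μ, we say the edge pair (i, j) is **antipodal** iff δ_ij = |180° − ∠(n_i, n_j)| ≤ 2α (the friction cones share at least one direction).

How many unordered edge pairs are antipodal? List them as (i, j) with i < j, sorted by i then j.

count = 4; pairs: (0,3), (1,4), (2,5), (3,5)

α = atan 0.4 = 21.80°;  2α = 43.60°
n_0 = (+0.5328, +0.8462)
n_1 = (-0.2082, +0.9781)
n_2 = (-0.9277, +0.3733)
n_3 = (-0.7795, -0.6264)
n_4 = (+0.2115, -0.9774)
n_5 = (+0.9990, -0.0452)
  (0,1): δ = 135.79°  ·
  (0,2): δ = 79.73°  ·
  (0,3): δ = 19.02°  ✓
  (0,4): δ = 44.41°  ·
  (0,5): δ = 119.60°  ·
  (1,2): δ = 123.94°  ·
  (1,3): δ = 63.23°  ·
  (1,4): δ = 0.19°  ✓
  (1,5): δ = 75.39°  ·
  (2,3): δ = 119.29°  ·
  (2,4): δ = 55.87°  ·
  (2,5): δ = 19.33°  ✓
  (3,4): δ = 116.57°  ·
  (3,5): δ = 41.38°  ✓
  (4,5): δ = 104.81°  ·
antipodal pairs: 4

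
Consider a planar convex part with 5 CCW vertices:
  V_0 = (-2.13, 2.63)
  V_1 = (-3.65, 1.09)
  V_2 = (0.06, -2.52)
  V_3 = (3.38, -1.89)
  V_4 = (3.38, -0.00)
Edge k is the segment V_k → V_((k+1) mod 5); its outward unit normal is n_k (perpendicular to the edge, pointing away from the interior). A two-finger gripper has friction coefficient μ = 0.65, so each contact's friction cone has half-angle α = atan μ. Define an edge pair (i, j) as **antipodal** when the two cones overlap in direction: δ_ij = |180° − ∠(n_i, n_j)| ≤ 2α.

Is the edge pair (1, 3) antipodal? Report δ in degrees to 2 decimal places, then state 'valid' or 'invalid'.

δ = 45.78°, valid

α = atan 0.65 = 33.02°;  2α = 66.05°
edge 1: e_1 = (+3.71, -3.61);  n_1 = (-0.6974, -0.7167)
edge 3: e_3 = (+0.00, +1.89);  n_3 = (+1.0000, -0.0000)
∠(n_1, n_3) = 134.22°
δ = |180° − 134.22°| = 45.78°
45.78° ≤ 2α = 66.05°  →  valid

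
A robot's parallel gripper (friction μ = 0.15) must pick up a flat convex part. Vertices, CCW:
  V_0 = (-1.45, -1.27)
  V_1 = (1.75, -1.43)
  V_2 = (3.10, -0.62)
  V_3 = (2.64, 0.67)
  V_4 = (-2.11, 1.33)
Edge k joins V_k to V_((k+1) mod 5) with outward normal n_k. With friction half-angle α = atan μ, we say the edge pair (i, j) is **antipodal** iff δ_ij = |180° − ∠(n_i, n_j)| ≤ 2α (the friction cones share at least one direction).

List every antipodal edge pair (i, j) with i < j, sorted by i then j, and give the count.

count = 2; pairs: (0,3), (2,4)

α = atan 0.15 = 8.53°;  2α = 17.06°
n_0 = (-0.0499, -0.9988)
n_1 = (+0.5145, -0.8575)
n_2 = (+0.9419, +0.3359)
n_3 = (+0.1376, +0.9905)
n_4 = (-0.9693, -0.2460)
  (0,1): δ = 146.17°  ·
  (0,2): δ = 67.51°  ·
  (0,3): δ = 5.05°  ✓
  (0,4): δ = 107.11°  ·
  (1,2): δ = 101.34°  ·
  (1,3): δ = 38.87°  ·
  (1,4): δ = 73.28°  ·
  (2,3): δ = 117.54°  ·
  (2,4): δ = 5.38°  ✓
  (3,4): δ = 67.85°  ·
antipodal pairs: 2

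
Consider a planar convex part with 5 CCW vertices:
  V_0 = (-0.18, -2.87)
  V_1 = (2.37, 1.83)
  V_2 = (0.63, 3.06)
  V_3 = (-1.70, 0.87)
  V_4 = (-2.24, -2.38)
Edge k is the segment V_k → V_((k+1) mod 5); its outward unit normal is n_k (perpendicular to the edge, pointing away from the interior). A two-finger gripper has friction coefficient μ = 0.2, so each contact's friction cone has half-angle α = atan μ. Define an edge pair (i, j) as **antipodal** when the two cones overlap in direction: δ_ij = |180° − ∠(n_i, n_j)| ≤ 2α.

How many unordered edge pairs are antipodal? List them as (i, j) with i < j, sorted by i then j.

α = atan 0.2 = 11.31°;  2α = 22.62°
n_0 = (+0.8790, -0.4769)
n_1 = (+0.5772, +0.8166)
n_2 = (-0.6849, +0.7287)
n_3 = (-0.9865, +0.1639)
n_4 = (-0.2314, -0.9729)
  (0,1): δ = 96.77°  ·
  (0,2): δ = 18.29°  ✓
  (0,3): δ = 19.05°  ✓
  (0,4): δ = 105.10°  ·
  (1,2): δ = 101.52°  ·
  (1,3): δ = 64.18°  ·
  (1,4): δ = 21.88°  ✓
  (2,3): δ = 142.66°  ·
  (2,4): δ = 56.61°  ·
  (3,4): δ = 93.95°  ·
antipodal pairs: 3

count = 3; pairs: (0,2), (0,3), (1,4)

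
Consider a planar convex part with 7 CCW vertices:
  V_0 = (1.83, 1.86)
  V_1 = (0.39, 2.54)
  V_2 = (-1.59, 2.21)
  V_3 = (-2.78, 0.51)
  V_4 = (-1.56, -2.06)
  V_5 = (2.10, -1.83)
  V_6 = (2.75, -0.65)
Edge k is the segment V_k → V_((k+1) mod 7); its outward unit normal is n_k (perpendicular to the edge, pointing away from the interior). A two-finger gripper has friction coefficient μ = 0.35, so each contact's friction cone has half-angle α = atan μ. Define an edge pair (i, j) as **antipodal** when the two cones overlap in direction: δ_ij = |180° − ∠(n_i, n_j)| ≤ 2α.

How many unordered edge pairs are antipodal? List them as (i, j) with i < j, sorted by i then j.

count = 4; pairs: (0,4), (1,4), (2,5), (3,6)

α = atan 0.35 = 19.29°;  2α = 38.58°
n_0 = (+0.4270, +0.9042)
n_1 = (-0.1644, +0.9864)
n_2 = (-0.8192, +0.5735)
n_3 = (-0.9034, -0.4288)
n_4 = (+0.0627, -0.9980)
n_5 = (+0.8759, -0.4825)
n_6 = (+0.9389, +0.3441)
  (0,1): δ = 145.26°  ·
  (0,2): δ = 99.71°  ·
  (0,3): δ = 39.33°  ·
  (0,4): δ = 28.87°  ✓
  (0,5): δ = 86.43°  ·
  (0,6): δ = 135.41°  ·
  (1,2): δ = 134.45°  ·
  (1,3): δ = 74.07°  ·
  (1,4): δ = 5.87°  ✓
  (1,5): δ = 51.69°  ·
  (1,6): δ = 100.67°  ·
  (2,3): δ = 119.61°  ·
  (2,4): δ = 51.41°  ·
  (2,5): δ = 6.14°  ✓
  (2,6): δ = 55.12°  ·
  (3,4): δ = 111.80°  ·
  (3,5): δ = 54.24°  ·
  (3,6): δ = 5.26°  ✓
  (4,5): δ = 122.44°  ·
  (4,6): δ = 73.47°  ·
  (5,6): δ = 131.02°  ·
antipodal pairs: 4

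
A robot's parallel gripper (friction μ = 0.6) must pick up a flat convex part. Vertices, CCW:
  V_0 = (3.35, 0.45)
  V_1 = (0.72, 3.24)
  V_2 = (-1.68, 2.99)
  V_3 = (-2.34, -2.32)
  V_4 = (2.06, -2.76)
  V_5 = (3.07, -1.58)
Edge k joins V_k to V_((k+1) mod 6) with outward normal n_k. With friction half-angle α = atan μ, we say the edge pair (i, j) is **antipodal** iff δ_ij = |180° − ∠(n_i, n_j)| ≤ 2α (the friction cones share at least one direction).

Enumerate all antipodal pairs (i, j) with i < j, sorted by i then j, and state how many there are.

count = 6; pairs: (0,2), (0,3), (1,3), (1,4), (2,4), (2,5)

α = atan 0.6 = 30.96°;  2α = 61.93°
n_0 = (+0.7277, +0.6859)
n_1 = (-0.1036, +0.9946)
n_2 = (-0.9924, +0.1233)
n_3 = (-0.0995, -0.9950)
n_4 = (+0.7597, -0.6503)
n_5 = (+0.9906, -0.1366)
  (0,1): δ = 127.36°  ·
  (0,2): δ = 50.39°  ✓
  (0,3): δ = 40.98°  ✓
  (0,4): δ = 96.13°  ·
  (0,5): δ = 128.84°  ·
  (1,2): δ = 103.03°  ·
  (1,3): δ = 11.66°  ✓
  (1,4): δ = 43.49°  ✓
  (1,5): δ = 76.20°  ·
  (2,3): δ = 88.63°  ·
  (2,4): δ = 33.48°  ✓
  (2,5): δ = 0.77°  ✓
  (3,4): δ = 124.85°  ·
  (3,5): δ = 92.14°  ·
  (4,5): δ = 147.29°  ·
antipodal pairs: 6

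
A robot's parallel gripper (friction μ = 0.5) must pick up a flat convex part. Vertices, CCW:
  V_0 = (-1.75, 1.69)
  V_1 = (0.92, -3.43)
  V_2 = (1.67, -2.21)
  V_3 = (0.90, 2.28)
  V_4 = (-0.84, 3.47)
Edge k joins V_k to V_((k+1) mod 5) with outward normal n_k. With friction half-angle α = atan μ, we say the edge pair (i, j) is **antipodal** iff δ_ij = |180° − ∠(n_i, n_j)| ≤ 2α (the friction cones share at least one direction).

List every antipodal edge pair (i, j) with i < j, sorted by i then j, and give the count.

count = 4; pairs: (0,2), (0,3), (1,4), (2,4)

α = atan 0.5 = 26.57°;  2α = 53.13°
n_0 = (-0.8867, -0.4624)
n_1 = (+0.8519, -0.5237)
n_2 = (+0.9856, +0.1690)
n_3 = (+0.5645, +0.8254)
n_4 = (-0.8904, +0.4552)
  (0,1): δ = 59.12°  ·
  (0,2): δ = 17.81°  ✓
  (0,3): δ = 28.09°  ✓
  (0,4): δ = 125.38°  ·
  (1,2): δ = 138.69°  ·
  (1,3): δ = 92.79°  ·
  (1,4): δ = 4.50°  ✓
  (2,3): δ = 134.10°  ·
  (2,4): δ = 36.81°  ✓
  (3,4): δ = 82.71°  ·
antipodal pairs: 4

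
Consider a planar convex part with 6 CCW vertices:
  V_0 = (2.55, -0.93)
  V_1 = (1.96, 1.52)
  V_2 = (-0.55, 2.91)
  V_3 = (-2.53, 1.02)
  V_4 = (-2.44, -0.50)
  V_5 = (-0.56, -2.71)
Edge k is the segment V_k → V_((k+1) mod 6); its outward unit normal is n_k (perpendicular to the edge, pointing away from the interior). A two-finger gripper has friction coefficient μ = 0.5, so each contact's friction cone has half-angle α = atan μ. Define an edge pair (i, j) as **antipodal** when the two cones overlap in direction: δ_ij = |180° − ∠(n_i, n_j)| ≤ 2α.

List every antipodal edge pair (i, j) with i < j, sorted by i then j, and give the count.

count = 4; pairs: (0,3), (0,4), (1,4), (2,5)

α = atan 0.5 = 26.57°;  2α = 53.13°
n_0 = (+0.9722, +0.2341)
n_1 = (+0.4845, +0.8748)
n_2 = (-0.6905, +0.7234)
n_3 = (-0.9983, -0.0591)
n_4 = (-0.7617, -0.6479)
n_5 = (+0.4967, -0.8679)
  (0,1): δ = 132.52°  ·
  (0,2): δ = 59.87°  ·
  (0,3): δ = 10.15°  ✓
  (0,4): δ = 26.85°  ✓
  (0,5): δ = 106.24°  ·
  (1,2): δ = 107.36°  ·
  (1,3): δ = 57.63°  ·
  (1,4): δ = 20.64°  ✓
  (1,5): δ = 58.76°  ·
  (2,3): δ = 130.28°  ·
  (2,4): δ = 93.28°  ·
  (2,5): δ = 13.88°  ✓
  (3,4): δ = 143.00°  ·
  (3,5): δ = 63.60°  ·
  (4,5): δ = 100.60°  ·
antipodal pairs: 4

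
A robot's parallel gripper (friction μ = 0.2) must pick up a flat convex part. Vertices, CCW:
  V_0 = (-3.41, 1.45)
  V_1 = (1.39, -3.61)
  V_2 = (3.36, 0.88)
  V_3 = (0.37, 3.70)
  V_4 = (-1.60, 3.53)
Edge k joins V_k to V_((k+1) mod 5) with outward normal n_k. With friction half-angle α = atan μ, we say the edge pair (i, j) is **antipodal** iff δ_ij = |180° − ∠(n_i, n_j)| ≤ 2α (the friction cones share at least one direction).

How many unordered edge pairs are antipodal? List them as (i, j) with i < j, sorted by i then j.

count = 2; pairs: (0,2), (1,4)

α = atan 0.2 = 11.31°;  2α = 22.62°
n_0 = (-0.7255, -0.6882)
n_1 = (+0.9157, -0.4018)
n_2 = (+0.6861, +0.7275)
n_3 = (-0.0860, +0.9963)
n_4 = (-0.7544, +0.6564)
  (0,1): δ = 67.18°  ·
  (0,2): δ = 3.19°  ✓
  (0,3): δ = 51.44°  ·
  (0,4): δ = 95.48°  ·
  (1,2): δ = 109.63°  ·
  (1,3): δ = 61.38°  ·
  (1,4): δ = 17.34°  ✓
  (2,3): δ = 131.74°  ·
  (2,4): δ = 87.71°  ·
  (3,4): δ = 135.96°  ·
antipodal pairs: 2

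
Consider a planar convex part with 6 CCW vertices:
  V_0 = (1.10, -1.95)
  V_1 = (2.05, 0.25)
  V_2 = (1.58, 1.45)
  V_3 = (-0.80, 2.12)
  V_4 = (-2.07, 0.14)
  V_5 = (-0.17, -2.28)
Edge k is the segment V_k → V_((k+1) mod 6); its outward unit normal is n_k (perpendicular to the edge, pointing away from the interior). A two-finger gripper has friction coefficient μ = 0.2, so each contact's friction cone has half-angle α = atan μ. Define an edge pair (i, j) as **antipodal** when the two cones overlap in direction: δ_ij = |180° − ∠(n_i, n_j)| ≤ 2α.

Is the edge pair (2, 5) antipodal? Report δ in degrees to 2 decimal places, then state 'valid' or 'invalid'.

α = atan 0.2 = 11.31°;  2α = 22.62°
edge 2: e_2 = (-2.38, +0.67);  n_2 = (+0.2710, +0.9626)
edge 5: e_5 = (+1.27, +0.33);  n_5 = (+0.2515, -0.9679)
∠(n_2, n_5) = 149.71°
δ = |180° − 149.71°| = 30.29°
30.29° > 2α = 22.62°  →  invalid

δ = 30.29°, invalid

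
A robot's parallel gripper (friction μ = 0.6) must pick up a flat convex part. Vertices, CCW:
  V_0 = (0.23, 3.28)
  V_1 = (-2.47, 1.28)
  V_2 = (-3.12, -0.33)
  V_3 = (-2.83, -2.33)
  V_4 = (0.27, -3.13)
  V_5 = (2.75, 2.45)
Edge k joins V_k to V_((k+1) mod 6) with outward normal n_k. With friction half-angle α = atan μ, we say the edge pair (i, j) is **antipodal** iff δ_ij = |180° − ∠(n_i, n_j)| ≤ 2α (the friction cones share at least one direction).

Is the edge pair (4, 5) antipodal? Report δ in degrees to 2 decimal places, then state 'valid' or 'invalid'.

α = atan 0.6 = 30.96°;  2α = 61.93°
edge 4: e_4 = (+2.48, +5.58);  n_4 = (+0.9138, -0.4061)
edge 5: e_5 = (-2.52, +0.83);  n_5 = (+0.3128, +0.9498)
∠(n_4, n_5) = 95.73°
δ = |180° − 95.73°| = 84.27°
84.27° > 2α = 61.93°  →  invalid

δ = 84.27°, invalid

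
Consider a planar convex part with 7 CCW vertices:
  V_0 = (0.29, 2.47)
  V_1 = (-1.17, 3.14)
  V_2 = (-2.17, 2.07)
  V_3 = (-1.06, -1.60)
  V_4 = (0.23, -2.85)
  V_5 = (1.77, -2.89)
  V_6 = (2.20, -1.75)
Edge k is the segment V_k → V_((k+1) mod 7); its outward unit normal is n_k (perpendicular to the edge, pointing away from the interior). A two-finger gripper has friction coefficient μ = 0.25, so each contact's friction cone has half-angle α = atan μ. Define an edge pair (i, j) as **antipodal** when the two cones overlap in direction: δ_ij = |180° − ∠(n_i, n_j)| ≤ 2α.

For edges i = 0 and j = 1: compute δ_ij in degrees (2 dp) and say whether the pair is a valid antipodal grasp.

δ = 108.41°, invalid

α = atan 0.25 = 14.04°;  2α = 28.07°
edge 0: e_0 = (-1.46, +0.67);  n_0 = (+0.4171, +0.9089)
edge 1: e_1 = (-1.00, -1.07);  n_1 = (-0.7306, +0.6828)
∠(n_0, n_1) = 71.59°
δ = |180° − 71.59°| = 108.41°
108.41° > 2α = 28.07°  →  invalid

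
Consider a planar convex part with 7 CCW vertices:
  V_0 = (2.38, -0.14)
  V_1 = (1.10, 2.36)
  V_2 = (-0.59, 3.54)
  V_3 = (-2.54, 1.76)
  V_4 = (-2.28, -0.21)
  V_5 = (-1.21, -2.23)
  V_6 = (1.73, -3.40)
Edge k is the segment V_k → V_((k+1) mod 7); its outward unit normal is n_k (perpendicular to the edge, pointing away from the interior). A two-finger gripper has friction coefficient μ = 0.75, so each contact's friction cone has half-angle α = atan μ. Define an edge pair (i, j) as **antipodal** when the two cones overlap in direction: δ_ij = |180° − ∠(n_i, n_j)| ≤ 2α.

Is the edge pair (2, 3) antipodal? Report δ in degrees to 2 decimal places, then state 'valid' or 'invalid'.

α = atan 0.75 = 36.87°;  2α = 73.74°
edge 2: e_2 = (-1.95, -1.78);  n_2 = (-0.6742, +0.7386)
edge 3: e_3 = (+0.26, -1.97);  n_3 = (-0.9914, -0.1308)
∠(n_2, n_3) = 55.13°
δ = |180° − 55.13°| = 124.87°
124.87° > 2α = 73.74°  →  invalid

δ = 124.87°, invalid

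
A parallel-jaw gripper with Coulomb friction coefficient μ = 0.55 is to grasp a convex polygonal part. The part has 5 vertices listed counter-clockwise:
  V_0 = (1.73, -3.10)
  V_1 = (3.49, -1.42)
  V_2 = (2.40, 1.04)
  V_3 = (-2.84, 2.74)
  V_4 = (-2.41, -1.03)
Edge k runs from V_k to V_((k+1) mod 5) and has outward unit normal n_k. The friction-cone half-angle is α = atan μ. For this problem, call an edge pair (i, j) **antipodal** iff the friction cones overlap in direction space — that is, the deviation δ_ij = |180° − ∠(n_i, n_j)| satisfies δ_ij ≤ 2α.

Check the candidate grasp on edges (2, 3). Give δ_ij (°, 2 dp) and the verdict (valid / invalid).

α = atan 0.55 = 28.81°;  2α = 57.62°
edge 2: e_2 = (-5.24, +1.70);  n_2 = (+0.3086, +0.9512)
edge 3: e_3 = (+0.43, -3.77);  n_3 = (-0.9936, -0.1133)
∠(n_2, n_3) = 114.48°
δ = |180° − 114.48°| = 65.52°
65.52° > 2α = 57.62°  →  invalid

δ = 65.52°, invalid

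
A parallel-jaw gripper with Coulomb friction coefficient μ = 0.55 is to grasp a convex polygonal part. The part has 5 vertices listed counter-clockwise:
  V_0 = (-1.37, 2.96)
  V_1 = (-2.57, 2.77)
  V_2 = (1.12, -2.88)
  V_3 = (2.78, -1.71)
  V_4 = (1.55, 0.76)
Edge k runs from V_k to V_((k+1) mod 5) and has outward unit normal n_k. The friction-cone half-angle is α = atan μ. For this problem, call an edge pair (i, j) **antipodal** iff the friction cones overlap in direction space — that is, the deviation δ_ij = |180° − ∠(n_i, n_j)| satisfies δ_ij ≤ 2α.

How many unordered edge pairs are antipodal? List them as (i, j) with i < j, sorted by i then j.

α = atan 0.55 = 28.81°;  2α = 57.62°
n_0 = (-0.1564, +0.9877)
n_1 = (-0.8373, -0.5468)
n_2 = (+0.5761, -0.8174)
n_3 = (+0.8952, +0.4458)
n_4 = (+0.6017, +0.7987)
  (0,1): δ = 65.85°  ·
  (0,2): δ = 26.18°  ✓
  (0,3): δ = 107.48°  ·
  (0,4): δ = 134.01°  ·
  (1,2): δ = 87.97°  ·
  (1,3): δ = 6.68°  ✓
  (1,4): δ = 19.86°  ✓
  (2,3): δ = 98.70°  ·
  (2,4): δ = 72.17°  ·
  (3,4): δ = 153.47°  ·
antipodal pairs: 3

count = 3; pairs: (0,2), (1,3), (1,4)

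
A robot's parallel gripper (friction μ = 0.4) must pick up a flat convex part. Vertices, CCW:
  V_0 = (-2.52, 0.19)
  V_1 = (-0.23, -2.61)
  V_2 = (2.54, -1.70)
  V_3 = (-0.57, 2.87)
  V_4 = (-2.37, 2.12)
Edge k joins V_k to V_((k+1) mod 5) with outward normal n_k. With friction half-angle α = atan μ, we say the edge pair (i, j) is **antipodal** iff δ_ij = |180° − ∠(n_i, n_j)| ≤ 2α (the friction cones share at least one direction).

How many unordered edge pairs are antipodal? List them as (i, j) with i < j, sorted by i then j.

α = atan 0.4 = 21.80°;  2α = 43.60°
n_0 = (-0.7741, -0.6331)
n_1 = (+0.3121, -0.9500)
n_2 = (+0.8267, +0.5626)
n_3 = (-0.3846, +0.9231)
n_4 = (-0.9970, +0.0775)
  (0,1): δ = 111.09°  ·
  (0,2): δ = 5.04°  ✓
  (0,3): δ = 73.34°  ·
  (0,4): δ = 136.28°  ·
  (1,2): δ = 73.95°  ·
  (1,3): δ = 4.43°  ✓
  (1,4): δ = 67.37°  ·
  (2,3): δ = 101.62°  ·
  (2,4): δ = 38.68°  ✓
  (3,4): δ = 117.06°  ·
antipodal pairs: 3

count = 3; pairs: (0,2), (1,3), (2,4)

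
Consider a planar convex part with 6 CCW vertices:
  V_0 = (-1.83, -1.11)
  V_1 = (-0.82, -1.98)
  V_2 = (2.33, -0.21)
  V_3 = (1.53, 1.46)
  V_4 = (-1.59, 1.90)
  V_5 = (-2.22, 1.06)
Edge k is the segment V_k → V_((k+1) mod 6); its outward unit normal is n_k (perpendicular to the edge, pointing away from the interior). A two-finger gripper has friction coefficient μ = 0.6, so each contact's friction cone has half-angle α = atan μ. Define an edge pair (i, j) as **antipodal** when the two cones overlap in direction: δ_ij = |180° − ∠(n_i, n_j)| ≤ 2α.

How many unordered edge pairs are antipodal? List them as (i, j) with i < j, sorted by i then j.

count = 5; pairs: (0,2), (0,3), (1,3), (1,4), (2,5)

α = atan 0.6 = 30.96°;  2α = 61.93°
n_0 = (-0.6526, -0.7577)
n_1 = (+0.4899, -0.8718)
n_2 = (+0.9019, +0.4320)
n_3 = (+0.1396, +0.9902)
n_4 = (-0.8000, +0.6000)
n_5 = (-0.9842, -0.1769)
  (0,1): δ = 109.93°  ·
  (0,2): δ = 23.66°  ✓
  (0,3): δ = 32.71°  ✓
  (0,4): δ = 93.87°  ·
  (0,5): δ = 140.93°  ·
  (1,2): δ = 93.74°  ·
  (1,3): δ = 37.36°  ✓
  (1,4): δ = 23.80°  ✓
  (1,5): δ = 70.86°  ·
  (2,3): δ = 123.62°  ·
  (2,4): δ = 62.47°  ·
  (2,5): δ = 15.41°  ✓
  (3,4): δ = 118.84°  ·
  (3,5): δ = 71.78°  ·
  (4,5): δ = 132.94°  ·
antipodal pairs: 5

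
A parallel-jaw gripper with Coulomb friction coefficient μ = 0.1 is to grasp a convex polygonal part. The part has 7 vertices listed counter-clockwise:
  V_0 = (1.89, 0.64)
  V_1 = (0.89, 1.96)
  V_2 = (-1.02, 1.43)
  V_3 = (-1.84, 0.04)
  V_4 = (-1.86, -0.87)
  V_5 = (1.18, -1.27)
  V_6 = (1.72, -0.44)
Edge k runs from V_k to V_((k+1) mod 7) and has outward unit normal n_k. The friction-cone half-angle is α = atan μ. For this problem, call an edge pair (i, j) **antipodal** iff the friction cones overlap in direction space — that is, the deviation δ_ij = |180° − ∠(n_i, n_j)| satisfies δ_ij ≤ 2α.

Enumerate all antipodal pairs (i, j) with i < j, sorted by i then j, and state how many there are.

α = atan 0.1 = 5.71°;  2α = 11.42°
n_0 = (+0.7971, +0.6039)
n_1 = (-0.2674, +0.9636)
n_2 = (-0.8613, +0.5081)
n_3 = (-0.9998, +0.0220)
n_4 = (-0.1305, -0.9915)
n_5 = (+0.8382, -0.5453)
n_6 = (+0.9878, -0.1555)
  (0,1): δ = 111.64°  ·
  (0,2): δ = 67.68°  ·
  (0,3): δ = 38.41°  ·
  (0,4): δ = 45.36°  ·
  (0,5): δ = 109.81°  ·
  (0,6): δ = 133.91°  ·
  (1,2): δ = 136.05°  ·
  (1,3): δ = 106.77°  ·
  (1,4): δ = 23.00°  ·
  (1,5): δ = 41.44°  ·
  (1,6): δ = 65.55°  ·
  (2,3): δ = 150.72°  ·
  (2,4): δ = 66.96°  ·
  (2,5): δ = 2.51°  ✓
  (2,6): δ = 21.59°  ·
  (3,4): δ = 96.24°  ·
  (3,5): δ = 31.79°  ·
  (3,6): δ = 7.69°  ✓
  (4,5): δ = 115.55°  ·
  (4,6): δ = 91.45°  ·
  (5,6): δ = 155.90°  ·
antipodal pairs: 2

count = 2; pairs: (2,5), (3,6)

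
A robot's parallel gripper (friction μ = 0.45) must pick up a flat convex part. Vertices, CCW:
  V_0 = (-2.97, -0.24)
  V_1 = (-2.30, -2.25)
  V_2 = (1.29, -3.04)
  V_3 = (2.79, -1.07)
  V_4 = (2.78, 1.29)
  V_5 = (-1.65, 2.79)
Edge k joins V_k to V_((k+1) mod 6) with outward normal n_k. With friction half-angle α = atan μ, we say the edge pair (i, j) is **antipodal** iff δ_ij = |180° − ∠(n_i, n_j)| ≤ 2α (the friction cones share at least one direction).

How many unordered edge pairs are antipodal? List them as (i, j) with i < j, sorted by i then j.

α = atan 0.45 = 24.23°;  2α = 48.46°
n_0 = (-0.9487, -0.3162)
n_1 = (-0.2149, -0.9766)
n_2 = (+0.7956, -0.6058)
n_3 = (+1.0000, +0.0042)
n_4 = (+0.3207, +0.9472)
n_5 = (-0.9168, +0.3994)
  (0,1): δ = 120.85°  ·
  (0,2): δ = 55.72°  ·
  (0,3): δ = 18.19°  ✓
  (0,4): δ = 52.86°  ·
  (0,5): δ = 138.03°  ·
  (1,2): δ = 114.88°  ·
  (1,3): δ = 77.35°  ·
  (1,4): δ = 6.30°  ✓
  (1,5): δ = 78.87°  ·
  (2,3): δ = 142.47°  ·
  (2,4): δ = 71.42°  ·
  (2,5): δ = 13.75°  ✓
  (3,4): δ = 108.95°  ·
  (3,5): δ = 23.78°  ✓
  (4,5): δ = 94.83°  ·
antipodal pairs: 4

count = 4; pairs: (0,3), (1,4), (2,5), (3,5)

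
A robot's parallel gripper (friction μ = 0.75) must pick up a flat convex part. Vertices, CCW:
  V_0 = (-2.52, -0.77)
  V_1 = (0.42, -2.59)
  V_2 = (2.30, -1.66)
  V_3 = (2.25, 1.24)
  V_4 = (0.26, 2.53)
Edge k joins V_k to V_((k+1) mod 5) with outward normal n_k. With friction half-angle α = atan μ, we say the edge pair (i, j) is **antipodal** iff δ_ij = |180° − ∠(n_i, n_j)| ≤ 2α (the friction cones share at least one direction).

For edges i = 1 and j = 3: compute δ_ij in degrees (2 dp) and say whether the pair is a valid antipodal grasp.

α = atan 0.75 = 36.87°;  2α = 73.74°
edge 1: e_1 = (+1.88, +0.93);  n_1 = (+0.4434, -0.8963)
edge 3: e_3 = (-1.99, +1.29);  n_3 = (+0.5440, +0.8391)
∠(n_1, n_3) = 120.73°
δ = |180° − 120.73°| = 59.27°
59.27° ≤ 2α = 73.74°  →  valid

δ = 59.27°, valid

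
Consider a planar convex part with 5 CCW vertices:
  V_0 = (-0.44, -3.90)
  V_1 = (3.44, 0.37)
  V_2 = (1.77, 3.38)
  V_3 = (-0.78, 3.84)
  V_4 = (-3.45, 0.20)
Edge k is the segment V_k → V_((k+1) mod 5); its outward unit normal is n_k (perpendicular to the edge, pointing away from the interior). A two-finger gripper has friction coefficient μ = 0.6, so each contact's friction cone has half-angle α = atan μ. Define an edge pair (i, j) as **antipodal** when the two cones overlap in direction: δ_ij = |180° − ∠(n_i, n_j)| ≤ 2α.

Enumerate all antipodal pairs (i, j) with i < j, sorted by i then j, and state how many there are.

α = atan 0.6 = 30.96°;  2α = 61.93°
n_0 = (+0.7401, -0.6725)
n_1 = (+0.8744, +0.4851)
n_2 = (+0.1775, +0.9841)
n_3 = (-0.8063, +0.5915)
n_4 = (-0.8061, -0.5918)
  (0,1): δ = 108.72°  ·
  (0,2): δ = 57.97°  ✓
  (0,3): δ = 6.00°  ✓
  (0,4): δ = 78.54°  ·
  (1,2): δ = 129.25°  ·
  (1,3): δ = 65.28°  ·
  (1,4): δ = 7.26°  ✓
  (2,3): δ = 116.03°  ·
  (2,4): δ = 43.49°  ✓
  (3,4): δ = 107.46°  ·
antipodal pairs: 4

count = 4; pairs: (0,2), (0,3), (1,4), (2,4)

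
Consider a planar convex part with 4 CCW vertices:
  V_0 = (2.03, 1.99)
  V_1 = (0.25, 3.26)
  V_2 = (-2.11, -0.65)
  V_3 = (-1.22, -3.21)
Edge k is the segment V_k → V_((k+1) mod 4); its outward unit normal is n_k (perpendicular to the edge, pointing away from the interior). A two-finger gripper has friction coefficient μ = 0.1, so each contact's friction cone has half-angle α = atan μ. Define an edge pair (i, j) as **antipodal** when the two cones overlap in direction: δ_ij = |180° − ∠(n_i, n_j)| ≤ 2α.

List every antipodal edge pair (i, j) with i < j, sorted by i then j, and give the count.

α = atan 0.1 = 5.71°;  2α = 11.42°
n_0 = (+0.5808, +0.8140)
n_1 = (-0.8561, +0.5167)
n_2 = (-0.9445, -0.3284)
n_3 = (+0.8480, -0.5300)
  (0,1): δ = 85.61°  ·
  (0,2): δ = 35.32°  ·
  (0,3): δ = 93.50°  ·
  (1,2): δ = 129.72°  ·
  (1,3): δ = 0.89°  ✓
  (2,3): δ = 51.18°  ·
antipodal pairs: 1

count = 1; pairs: (1,3)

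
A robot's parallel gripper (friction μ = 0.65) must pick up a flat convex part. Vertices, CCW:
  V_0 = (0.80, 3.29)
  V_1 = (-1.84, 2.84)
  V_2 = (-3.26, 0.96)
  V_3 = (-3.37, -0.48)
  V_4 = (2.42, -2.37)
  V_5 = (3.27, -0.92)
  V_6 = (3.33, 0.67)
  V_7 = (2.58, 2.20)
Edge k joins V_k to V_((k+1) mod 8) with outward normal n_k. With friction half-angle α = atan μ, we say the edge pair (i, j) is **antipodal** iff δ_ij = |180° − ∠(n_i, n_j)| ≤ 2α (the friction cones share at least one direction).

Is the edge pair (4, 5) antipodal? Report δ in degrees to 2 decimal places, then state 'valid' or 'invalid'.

δ = 151.78°, invalid

α = atan 0.65 = 33.02°;  2α = 66.05°
edge 4: e_4 = (+0.85, +1.45);  n_4 = (+0.8627, -0.5057)
edge 5: e_5 = (+0.06, +1.59);  n_5 = (+0.9993, -0.0377)
∠(n_4, n_5) = 28.22°
δ = |180° − 28.22°| = 151.78°
151.78° > 2α = 66.05°  →  invalid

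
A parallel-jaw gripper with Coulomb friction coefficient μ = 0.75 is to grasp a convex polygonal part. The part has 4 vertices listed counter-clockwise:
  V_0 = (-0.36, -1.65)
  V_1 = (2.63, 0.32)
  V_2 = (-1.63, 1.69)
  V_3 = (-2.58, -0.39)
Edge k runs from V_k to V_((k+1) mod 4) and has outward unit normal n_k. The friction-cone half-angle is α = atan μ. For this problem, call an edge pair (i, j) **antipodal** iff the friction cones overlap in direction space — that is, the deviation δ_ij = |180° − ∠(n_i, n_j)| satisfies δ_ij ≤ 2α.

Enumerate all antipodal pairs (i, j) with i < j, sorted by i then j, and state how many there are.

count = 3; pairs: (0,1), (0,2), (1,3)

α = atan 0.75 = 36.87°;  2α = 73.74°
n_0 = (+0.5502, -0.8350)
n_1 = (+0.3062, +0.9520)
n_2 = (-0.9096, +0.4154)
n_3 = (-0.4936, -0.8697)
  (0,1): δ = 51.21°  ✓
  (0,2): δ = 32.07°  ✓
  (0,3): δ = 117.04°  ·
  (1,2): δ = 96.72°  ·
  (1,3): δ = 11.75°  ✓
  (2,3): δ = 95.03°  ·
antipodal pairs: 3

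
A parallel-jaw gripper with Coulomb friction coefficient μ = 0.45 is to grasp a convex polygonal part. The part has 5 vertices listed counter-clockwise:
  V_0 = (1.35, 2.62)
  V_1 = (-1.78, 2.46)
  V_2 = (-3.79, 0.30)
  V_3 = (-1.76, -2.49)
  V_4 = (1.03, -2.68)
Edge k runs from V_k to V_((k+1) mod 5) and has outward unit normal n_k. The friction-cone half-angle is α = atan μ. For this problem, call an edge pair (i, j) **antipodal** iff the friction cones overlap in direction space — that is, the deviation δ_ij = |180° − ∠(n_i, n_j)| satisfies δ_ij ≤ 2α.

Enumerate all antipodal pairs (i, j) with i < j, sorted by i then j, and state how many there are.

α = atan 0.45 = 24.23°;  2α = 48.46°
n_0 = (-0.0511, +0.9987)
n_1 = (-0.7321, +0.6812)
n_2 = (-0.8086, -0.5883)
n_3 = (-0.0679, -0.9977)
n_4 = (+0.9982, -0.0603)
  (0,1): δ = 135.87°  ·
  (0,2): δ = 56.89°  ·
  (0,3): δ = 6.82°  ✓
  (0,4): δ = 83.62°  ·
  (1,2): δ = 101.02°  ·
  (1,3): δ = 50.96°  ·
  (1,4): δ = 39.48°  ✓
  (2,3): δ = 129.94°  ·
  (2,4): δ = 39.49°  ✓
  (3,4): δ = 89.56°  ·
antipodal pairs: 3

count = 3; pairs: (0,3), (1,4), (2,4)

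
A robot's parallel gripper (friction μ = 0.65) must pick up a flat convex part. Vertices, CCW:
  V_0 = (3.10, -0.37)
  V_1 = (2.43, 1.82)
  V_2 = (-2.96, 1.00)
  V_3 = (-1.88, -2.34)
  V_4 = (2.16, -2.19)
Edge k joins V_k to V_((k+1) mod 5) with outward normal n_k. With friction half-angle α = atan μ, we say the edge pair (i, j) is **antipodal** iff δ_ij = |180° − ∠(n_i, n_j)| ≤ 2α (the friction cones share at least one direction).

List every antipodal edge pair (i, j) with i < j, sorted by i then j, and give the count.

count = 4; pairs: (0,2), (1,3), (1,4), (2,4)

α = atan 0.65 = 33.02°;  2α = 66.05°
n_0 = (+0.9562, +0.2926)
n_1 = (-0.1504, +0.9886)
n_2 = (-0.9515, -0.3077)
n_3 = (+0.0371, -0.9993)
n_4 = (+0.8885, -0.4589)
  (0,1): δ = 98.36°  ·
  (0,2): δ = 0.91°  ✓
  (0,3): δ = 75.12°  ·
  (0,4): δ = 135.67°  ·
  (1,2): δ = 80.73°  ·
  (1,3): δ = 6.52°  ✓
  (1,4): δ = 54.03°  ✓
  (2,3): δ = 105.79°  ·
  (2,4): δ = 45.23°  ✓
  (3,4): δ = 119.44°  ·
antipodal pairs: 4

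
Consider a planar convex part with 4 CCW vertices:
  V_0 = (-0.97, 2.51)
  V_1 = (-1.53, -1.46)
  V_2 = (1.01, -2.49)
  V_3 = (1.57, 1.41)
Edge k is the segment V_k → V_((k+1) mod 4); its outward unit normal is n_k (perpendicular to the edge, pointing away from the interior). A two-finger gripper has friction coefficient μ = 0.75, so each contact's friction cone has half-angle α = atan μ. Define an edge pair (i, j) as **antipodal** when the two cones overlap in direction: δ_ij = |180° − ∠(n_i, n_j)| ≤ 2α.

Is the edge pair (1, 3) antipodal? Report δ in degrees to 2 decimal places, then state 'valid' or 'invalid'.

δ = 1.34°, valid

α = atan 0.75 = 36.87°;  2α = 73.74°
edge 1: e_1 = (+2.54, -1.03);  n_1 = (-0.3758, -0.9267)
edge 3: e_3 = (-2.54, +1.10);  n_3 = (+0.3974, +0.9176)
∠(n_1, n_3) = 178.66°
δ = |180° − 178.66°| = 1.34°
1.34° ≤ 2α = 73.74°  →  valid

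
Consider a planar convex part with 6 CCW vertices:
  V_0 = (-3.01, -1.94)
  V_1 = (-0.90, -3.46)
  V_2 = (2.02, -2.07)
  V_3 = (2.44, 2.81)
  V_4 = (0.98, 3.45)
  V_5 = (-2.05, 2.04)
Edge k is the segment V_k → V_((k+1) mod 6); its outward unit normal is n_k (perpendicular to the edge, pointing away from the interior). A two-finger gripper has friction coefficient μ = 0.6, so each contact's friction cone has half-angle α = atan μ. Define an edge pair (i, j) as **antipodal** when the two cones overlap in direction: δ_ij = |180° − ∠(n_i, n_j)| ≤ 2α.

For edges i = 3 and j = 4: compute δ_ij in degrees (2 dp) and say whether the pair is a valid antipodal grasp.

δ = 131.37°, invalid

α = atan 0.6 = 30.96°;  2α = 61.93°
edge 3: e_3 = (-1.46, +0.64);  n_3 = (+0.4015, +0.9159)
edge 4: e_4 = (-3.03, -1.41);  n_4 = (-0.4219, +0.9066)
∠(n_3, n_4) = 48.63°
δ = |180° − 48.63°| = 131.37°
131.37° > 2α = 61.93°  →  invalid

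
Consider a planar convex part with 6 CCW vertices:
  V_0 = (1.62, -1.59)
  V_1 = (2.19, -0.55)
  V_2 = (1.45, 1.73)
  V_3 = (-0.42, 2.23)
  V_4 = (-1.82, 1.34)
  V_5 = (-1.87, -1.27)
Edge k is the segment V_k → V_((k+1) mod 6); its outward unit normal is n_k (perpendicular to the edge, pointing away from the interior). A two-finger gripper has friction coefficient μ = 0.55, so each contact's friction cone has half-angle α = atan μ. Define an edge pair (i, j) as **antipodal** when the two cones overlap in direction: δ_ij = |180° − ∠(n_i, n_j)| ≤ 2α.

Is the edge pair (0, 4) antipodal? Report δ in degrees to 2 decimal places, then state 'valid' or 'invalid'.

α = atan 0.55 = 28.81°;  2α = 57.62°
edge 0: e_0 = (+0.57, +1.04);  n_0 = (+0.8769, -0.4806)
edge 4: e_4 = (-0.05, -2.61);  n_4 = (-0.9998, +0.0192)
∠(n_0, n_4) = 152.37°
δ = |180° − 152.37°| = 27.63°
27.63° ≤ 2α = 57.62°  →  valid

δ = 27.63°, valid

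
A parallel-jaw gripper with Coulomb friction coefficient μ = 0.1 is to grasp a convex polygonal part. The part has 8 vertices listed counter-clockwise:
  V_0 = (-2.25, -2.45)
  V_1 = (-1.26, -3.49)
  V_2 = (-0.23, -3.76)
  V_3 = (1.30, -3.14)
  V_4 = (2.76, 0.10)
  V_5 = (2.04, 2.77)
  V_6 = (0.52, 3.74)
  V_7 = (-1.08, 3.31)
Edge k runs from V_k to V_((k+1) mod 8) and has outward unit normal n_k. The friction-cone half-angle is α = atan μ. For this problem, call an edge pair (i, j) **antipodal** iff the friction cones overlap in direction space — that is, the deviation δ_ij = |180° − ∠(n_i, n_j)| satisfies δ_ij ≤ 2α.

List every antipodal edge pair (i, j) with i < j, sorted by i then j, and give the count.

count = 1; pairs: (2,6)

α = atan 0.1 = 5.71°;  2α = 11.42°
n_0 = (-0.7243, -0.6895)
n_1 = (-0.2536, -0.9673)
n_2 = (+0.3756, -0.9268)
n_3 = (+0.9117, -0.4108)
n_4 = (+0.9655, +0.2604)
n_5 = (+0.5380, +0.8430)
n_6 = (-0.2595, +0.9657)
n_7 = (-0.9800, +0.1991)
  (0,1): δ = 148.28°  ·
  (0,2): δ = 111.53°  ·
  (0,3): δ = 67.85°  ·
  (0,4): δ = 28.50°  ·
  (0,5): δ = 13.87°  ·
  (0,6): δ = 61.45°  ·
  (0,7): δ = 124.93°  ·
  (1,2): δ = 143.25°  ·
  (1,3): δ = 99.57°  ·
  (1,4): δ = 60.22°  ·
  (1,5): δ = 17.86°  ·
  (1,6): δ = 29.73°  ·
  (1,7): δ = 93.21°  ·
  (2,3): δ = 136.32°  ·
  (2,4): δ = 96.97°  ·
  (2,5): δ = 54.60°  ·
  (2,6): δ = 7.02°  ✓
  (2,7): δ = 56.46°  ·
  (3,4): δ = 140.65°  ·
  (3,5): δ = 98.29°  ·
  (3,6): δ = 50.70°  ·
  (3,7): δ = 12.78°  ·
  (4,5): δ = 137.64°  ·
  (4,6): δ = 90.05°  ·
  (4,7): δ = 26.57°  ·
  (5,6): δ = 132.41°  ·
  (5,7): δ = 68.94°  ·
  (6,7): δ = 116.52°  ·
antipodal pairs: 1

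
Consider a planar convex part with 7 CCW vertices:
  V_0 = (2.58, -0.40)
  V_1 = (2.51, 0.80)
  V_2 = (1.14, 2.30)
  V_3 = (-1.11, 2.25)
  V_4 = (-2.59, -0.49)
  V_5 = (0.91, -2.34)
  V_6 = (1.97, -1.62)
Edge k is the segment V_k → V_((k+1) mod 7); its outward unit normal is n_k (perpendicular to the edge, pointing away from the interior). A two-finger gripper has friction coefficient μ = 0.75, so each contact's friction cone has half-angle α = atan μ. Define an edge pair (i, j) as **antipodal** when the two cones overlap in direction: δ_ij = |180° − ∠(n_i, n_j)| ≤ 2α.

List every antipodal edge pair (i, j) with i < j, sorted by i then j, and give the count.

count = 9; pairs: (0,3), (0,4), (1,3), (1,4), (2,4), (2,5), (2,6), (3,5), (3,6)

α = atan 0.75 = 36.87°;  2α = 73.74°
n_0 = (+0.9983, +0.0582)
n_1 = (+0.7384, +0.6744)
n_2 = (-0.0222, +0.9998)
n_3 = (-0.8799, +0.4752)
n_4 = (-0.4673, -0.8841)
n_5 = (+0.5619, -0.8272)
n_6 = (+0.8944, -0.4472)
  (0,1): δ = 140.93°  ·
  (0,2): δ = 92.07°  ·
  (0,3): δ = 31.71°  ✓
  (0,4): δ = 58.80°  ✓
  (0,5): δ = 120.85°  ·
  (0,6): δ = 150.10°  ·
  (1,2): δ = 131.13°  ·
  (1,3): δ = 70.78°  ✓
  (1,4): δ = 19.73°  ✓
  (1,5): δ = 81.78°  ·
  (1,6): δ = 111.03°  ·
  (2,3): δ = 119.65°  ·
  (2,4): δ = 29.13°  ✓
  (2,5): δ = 32.91°  ✓
  (2,6): δ = 62.16°  ✓
  (3,4): δ = 89.48°  ·
  (3,5): δ = 27.44°  ✓
  (3,6): δ = 1.81°  ✓
  (4,5): δ = 117.95°  ·
  (4,6): δ = 88.71°  ·
  (5,6): δ = 150.75°  ·
antipodal pairs: 9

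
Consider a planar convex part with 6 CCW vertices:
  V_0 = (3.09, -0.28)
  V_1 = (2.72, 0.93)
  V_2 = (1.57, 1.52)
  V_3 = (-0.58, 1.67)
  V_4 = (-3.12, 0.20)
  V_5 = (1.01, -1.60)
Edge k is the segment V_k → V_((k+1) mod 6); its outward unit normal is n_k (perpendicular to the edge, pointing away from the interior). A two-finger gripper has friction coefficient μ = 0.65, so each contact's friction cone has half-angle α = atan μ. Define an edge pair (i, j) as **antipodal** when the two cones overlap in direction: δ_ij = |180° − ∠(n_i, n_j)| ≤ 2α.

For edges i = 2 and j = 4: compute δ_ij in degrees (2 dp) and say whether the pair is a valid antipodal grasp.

α = atan 0.65 = 33.02°;  2α = 66.05°
edge 2: e_2 = (-2.15, +0.15);  n_2 = (+0.0696, +0.9976)
edge 4: e_4 = (+4.13, -1.80);  n_4 = (-0.3995, -0.9167)
∠(n_2, n_4) = 160.44°
δ = |180° − 160.44°| = 19.56°
19.56° ≤ 2α = 66.05°  →  valid

δ = 19.56°, valid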